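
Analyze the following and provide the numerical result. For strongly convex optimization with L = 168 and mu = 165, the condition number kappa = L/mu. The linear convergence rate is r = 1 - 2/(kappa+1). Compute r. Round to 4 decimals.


Step 1: Compute the condition number.
kappa = L/mu = 168/165 = 1.0182
Step 2: Compute the convergence rate.
r = 1 - 2/(kappa + 1) = 1 - 2*mu/(L + mu) = (L - mu)/(L + mu) = 3/333 = 0.009


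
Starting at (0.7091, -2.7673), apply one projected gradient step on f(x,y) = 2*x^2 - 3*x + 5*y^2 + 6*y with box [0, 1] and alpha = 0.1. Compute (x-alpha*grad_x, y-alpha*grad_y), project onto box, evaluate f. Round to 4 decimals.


Step 1: Compute gradient at (0.7091, -2.7673).
grad_x = 2*2*0.7091 - 3 = -0.1636
grad_y = 2*5*-2.7673 + 6 = -21.673
Step 2: Gradient step.
x_raw = 0.7091 - 0.1*-0.1636 = 0.7255
y_raw = -2.7673 - 0.1*-21.673 = -0.6
Step 3: Project onto [0, 1].
x_proj = clip(0.7255) = 0.7255
y_proj = clip(-0.6) = 0.0
Step 4: Evaluate f.
f(0.7255, 0.0) = -1.1238


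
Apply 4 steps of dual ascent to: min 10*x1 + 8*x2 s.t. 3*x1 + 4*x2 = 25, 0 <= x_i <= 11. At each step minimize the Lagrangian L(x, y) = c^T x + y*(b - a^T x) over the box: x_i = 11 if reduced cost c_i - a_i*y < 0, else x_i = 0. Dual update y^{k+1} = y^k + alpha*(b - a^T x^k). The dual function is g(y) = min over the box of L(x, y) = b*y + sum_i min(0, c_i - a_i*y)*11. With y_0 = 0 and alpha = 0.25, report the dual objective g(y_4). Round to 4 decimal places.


Dual ascent for LP: min 10*x1 + 8*x2, 3*x1 + 4*x2 = 25, 0 <= x_i <= 11
Step 1: y^k = 0.0, reduced costs: (10.0, 8.0)
  x^k = (0.0, 0.0), subgradient = b - a^T x = 25.0
  y^{k+1} = 0.0 + 0.25*25.0 = 6.25
Step 2: y^k = 6.25, reduced costs: (-8.75, -17.0)
  x^k = (11.0, 11.0), subgradient = b - a^T x = -52.0
  y^{k+1} = 6.25 + 0.25*-52.0 = -6.75
Step 3: y^k = -6.75, reduced costs: (30.25, 35.0)
  x^k = (0.0, 0.0), subgradient = b - a^T x = 25.0
  y^{k+1} = -6.75 + 0.25*25.0 = -0.5
Step 4: y^k = -0.5, reduced costs: (11.5, 10.0)
  x^k = (0.0, 0.0), subgradient = b - a^T x = 25.0
  y^{k+1} = -0.5 + 0.25*25.0 = 5.75
Dual objective at y_4 = 5.75: reduced costs (-7.25, -15.0), box minimizer x = (11.0, 11.0)
g(y_4) = b*y + (c1 - a1*y)*x1 + (c2 - a2*y)*x2 = 25*5.75 + (-7.25)*11.0 + (-15.0)*11.0 = 143.75 - 79.75 - 165.0 = -101.0


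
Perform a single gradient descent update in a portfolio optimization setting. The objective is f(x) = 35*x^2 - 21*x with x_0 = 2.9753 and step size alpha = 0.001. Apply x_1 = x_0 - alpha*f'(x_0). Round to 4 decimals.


We compute the gradient at x_0 and apply the update.
f'(x) = 70*x - 21
f'(2.9753) = 70*2.9753 - 21 = 187.271
x_1 = 2.9753 - 0.001*187.271 = 2.788


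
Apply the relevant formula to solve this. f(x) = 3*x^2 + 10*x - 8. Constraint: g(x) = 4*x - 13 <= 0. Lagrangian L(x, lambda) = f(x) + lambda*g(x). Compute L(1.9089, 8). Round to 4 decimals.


Step 1: Evaluate f(x).
f(1.9089) = 3*1.9089^2 + 10*1.9089 - 8 = 22.0207
Step 2: Evaluate g(x).
g(1.9089) = 4*1.9089 - 13 = -5.3644
Step 3: Compute Lagrangian.
L = 22.0207 + 8*-5.3644 = -20.8945


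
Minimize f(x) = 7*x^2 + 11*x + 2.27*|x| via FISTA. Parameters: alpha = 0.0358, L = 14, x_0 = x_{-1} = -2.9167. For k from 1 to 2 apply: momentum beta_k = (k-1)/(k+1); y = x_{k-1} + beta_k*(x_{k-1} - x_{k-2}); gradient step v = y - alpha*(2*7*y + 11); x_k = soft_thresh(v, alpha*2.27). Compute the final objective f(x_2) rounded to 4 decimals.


FISTA on f(x) = 7*x^2 + 11*x + 2.27*|x|
L = 14, alpha = 0.0358
Iteration 1: beta = 0.0, y = -2.9167 + 0.0*(-2.9167 + 2.9167) = -2.9167
  grad(y) = -29.8338, v = y - alpha*grad = -1.8486
  prox(v) = soft_thresh(-1.8486, 0.0813) = -1.7674
Iteration 2: beta = 0.3333, y = -1.7674 + 0.3333*(-1.7674 + 2.9167) = -1.3843
  grad(y) = -8.3799, v = y - alpha*grad = -1.0843
  prox(v) = soft_thresh(-1.0843, 0.0813) = -1.003
f(x_2) = 7*(-1.003)^2 + 11*(-1.003) + 2.27*|-1.003| = -1.7141


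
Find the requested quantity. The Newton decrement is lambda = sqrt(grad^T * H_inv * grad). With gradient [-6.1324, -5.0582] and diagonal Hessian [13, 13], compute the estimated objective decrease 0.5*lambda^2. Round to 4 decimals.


Step 1: H is diagonal, so H^(-1) * g = [-0.4717, -0.3891].
Step 2: g^T H^(-1) g = sum_i g_i^2 / H_ii
  = (-6.1324)^2/13 + (-5.0582)^2/13
  = 2.8928 + 1.9681 = 4.8609
Step 3: Objective decrease = 0.5 * g^T H^(-1) g = 2.4305


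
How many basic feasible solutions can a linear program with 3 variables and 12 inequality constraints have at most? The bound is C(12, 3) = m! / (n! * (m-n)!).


Each vertex corresponds to some choice of n active constraints out of m, so the number of vertices is at most C(m, n) = m! / (n!(m-n)!).
m = 12, n = 3
Numerator: 12 * 11 * 10
Denominator: 3! = 6
C(12, 3) = 220


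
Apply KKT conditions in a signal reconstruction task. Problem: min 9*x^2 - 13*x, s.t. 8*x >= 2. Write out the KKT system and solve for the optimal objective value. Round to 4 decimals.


Step 1: Try lambda = 0 (constraint inactive).
Stationarity: 2*9*x - 13 = 0
x* = 13/(2*9) = 13/18 = 0.7222 (rounded; the exact value 13/18 is used below)
Check constraint: 8*0.7222 = 5.7776 >= 2 -- satisfied.
Step 2: Compute optimal value.
f(x*) = 9*(13/18)^2 - 13*(13/18) = -4.6944


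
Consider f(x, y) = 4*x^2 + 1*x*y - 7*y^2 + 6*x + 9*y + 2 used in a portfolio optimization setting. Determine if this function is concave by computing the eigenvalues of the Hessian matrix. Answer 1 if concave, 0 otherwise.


The Hessian of f(x,y) = 4*x^2 + 1*x*y - 7*y^2 + 6*x + 9*y + 2 is:
H = [[8, 1], [1, -14]]
Trace = 8 - 14 = -6
Determinant = 8*-14 - (1)^2 = -113
Discriminant = (-6)^2 - 4*-113 = 488.0
Eigenvalues: lambda_1 = -14.0454, lambda_2 = 8.0454
The function is not concave.

0


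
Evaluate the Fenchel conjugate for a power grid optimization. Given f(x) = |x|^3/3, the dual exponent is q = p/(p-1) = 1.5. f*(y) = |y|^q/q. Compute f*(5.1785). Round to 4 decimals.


The conjugate exponent q satisfies 1/p + 1/q = 1.
p = 3, so q = 3/(3 - 1) = 1.5
|y|^q = 5.1785^1.5 = 11.7844
f*(5.1785) = 11.7844 / 1.5 = 7.8562


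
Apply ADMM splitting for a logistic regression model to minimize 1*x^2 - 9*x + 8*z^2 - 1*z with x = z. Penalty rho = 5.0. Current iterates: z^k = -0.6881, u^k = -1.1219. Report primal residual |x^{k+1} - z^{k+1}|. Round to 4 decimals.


ADMM iteration with rho = 5.0, z^k = -0.6881, u^k = -1.1219
Step 1: x-update.
Minimize 1*x^2 - 9*x + (5.0/2)*(x + 0.6881 - 1.1219)^2
FOC: (2*1 + 5.0)*x = 9 + 5.0*(-0.6881 + 1.1219)
x^{k+1} = 1.5956
Step 2: z-update.
Minimize 8*z^2 - 1*z + (5.0/2)*(1.5956 - z - 1.1219)^2
FOC: (2*8 + 5.0)*z = 1 + 5.0*(1.5956 - 1.1219)
z^{k+1} = 0.1604
Step 3: u-update.
u^{k+1} = -1.1219 + 1.5956 - 0.1604 = 0.3133
Step 4: Primal residual = |1.5956 - 0.1604| = 1.4352


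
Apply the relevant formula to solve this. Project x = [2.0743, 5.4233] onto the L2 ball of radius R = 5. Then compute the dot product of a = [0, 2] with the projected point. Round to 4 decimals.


Step 1: Compute ||x|| (intermediates to 6 decimals).
||x|| = sqrt(2.0743^2 + 5.4233^2) = 5.806454
Step 2: Project.
Since ||x|| > R, scale = R/||x|| = 5/5.806454 = 0.861111, proj(x) = scale * x
proj(x) = [1.786203, 4.670063]
Step 3: Dot product.
a^T * proj(x) = 0*1.786203 + 2*4.670063 = 9.3401


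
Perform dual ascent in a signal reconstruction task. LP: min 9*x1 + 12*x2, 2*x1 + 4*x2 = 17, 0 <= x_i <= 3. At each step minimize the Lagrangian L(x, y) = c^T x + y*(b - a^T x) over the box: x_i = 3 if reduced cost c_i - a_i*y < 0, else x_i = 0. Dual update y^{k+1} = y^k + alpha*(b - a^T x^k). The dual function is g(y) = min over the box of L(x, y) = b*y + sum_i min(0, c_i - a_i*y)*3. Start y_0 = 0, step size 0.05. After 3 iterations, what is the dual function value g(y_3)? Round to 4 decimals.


Dual ascent for LP: min 9*x1 + 12*x2, 2*x1 + 4*x2 = 17, 0 <= x_i <= 3
Step 1: y^k = 0.0, reduced costs: (9.0, 12.0)
  x^k = (0.0, 0.0), subgradient = b - a^T x = 17.0
  y^{k+1} = 0.0 + 0.05*17.0 = 0.85
Step 2: y^k = 0.85, reduced costs: (7.3, 8.6)
  x^k = (0.0, 0.0), subgradient = b - a^T x = 17.0
  y^{k+1} = 0.85 + 0.05*17.0 = 1.7
Step 3: y^k = 1.7, reduced costs: (5.6, 5.2)
  x^k = (0.0, 0.0), subgradient = b - a^T x = 17.0
  y^{k+1} = 1.7 + 0.05*17.0 = 2.55
Dual objective at y_3 = 2.55: reduced costs (3.9, 1.8), box minimizer x = (0.0, 0.0)
g(y_3) = b*y + (c1 - a1*y)*x1 + (c2 - a2*y)*x2 = 17*2.55 + 3.9*0.0 + 1.8*0.0 = 43.35 + 0.0 + 0.0 = 43.35


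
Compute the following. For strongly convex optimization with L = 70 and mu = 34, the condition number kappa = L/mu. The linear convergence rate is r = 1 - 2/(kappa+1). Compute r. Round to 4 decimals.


Step 1: Compute the condition number.
kappa = L/mu = 70/34 = 2.0588
Step 2: Compute the convergence rate.
r = 1 - 2/(kappa + 1) = 1 - 2*mu/(L + mu) = (L - mu)/(L + mu) = 36/104 = 0.3462


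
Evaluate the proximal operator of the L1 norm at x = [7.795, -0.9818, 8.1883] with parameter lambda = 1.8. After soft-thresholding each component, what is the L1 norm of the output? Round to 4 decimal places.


Soft-thresholding with lambda = 1.8:
prox(7.795) = sign(7.795)*max(|7.795| - 1.8, 0) = 5.995
prox(-0.9818) = sign(-0.9818)*max(|-0.9818| - 1.8, 0) = 0.0
prox(8.1883) = sign(8.1883)*max(|8.1883| - 1.8, 0) = 6.3883
prox(x) = [5.995, 0.0, 6.3883]
||prox(x)||_1 = 5.995 + 0.0 + 6.3883 = 12.3833


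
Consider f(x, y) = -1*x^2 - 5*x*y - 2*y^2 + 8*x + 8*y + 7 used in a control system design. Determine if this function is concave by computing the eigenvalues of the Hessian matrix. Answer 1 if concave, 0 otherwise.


The Hessian of f(x,y) = -1*x^2 - 5*x*y - 2*y^2 + 8*x + 8*y + 7 is:
H = [[-2, -5], [-5, -4]]
Trace = -2 - 4 = -6
Determinant = -2*-4 - (-5)^2 = -17
Discriminant = (-6)^2 - 4*-17 = 104.0
Eigenvalues: lambda_1 = -8.099, lambda_2 = 2.099
The function is not concave.

0


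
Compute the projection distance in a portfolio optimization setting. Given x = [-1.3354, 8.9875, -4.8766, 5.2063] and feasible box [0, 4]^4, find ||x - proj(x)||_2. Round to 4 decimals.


Project each component onto [0, 4].
clip(-1.3354) = 0.0, clip(8.9875) = 4.0, clip(-4.8766) = 0.0, clip(5.2063) = 4.0
Projection = [0.0, 4.0, 0.0, 4.0]
Squared diffs: [1.7833, 24.8752, 23.7812, 1.4552]
Distance = sqrt(51.8949) = 7.2038


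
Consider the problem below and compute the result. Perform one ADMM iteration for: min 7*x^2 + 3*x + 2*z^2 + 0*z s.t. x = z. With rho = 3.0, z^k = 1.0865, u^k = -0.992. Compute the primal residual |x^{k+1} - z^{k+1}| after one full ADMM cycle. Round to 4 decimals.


ADMM iteration with rho = 3.0, z^k = 1.0865, u^k = -0.992
Step 1: x-update.
Minimize 7*x^2 + 3*x + (3.0/2)*(x - 1.0865 - 0.992)^2
FOC: (2*7 + 3.0)*x = -3 + 3.0*(1.0865 + 0.992)
x^{k+1} = 0.1903
Step 2: z-update.
Minimize 2*z^2 + 0*z + (3.0/2)*(0.1903 - z - 0.992)^2
FOC: (2*2 + 3.0)*z = 0 + 3.0*(0.1903 - 0.992)
z^{k+1} = -0.3436
Step 3: u-update.
u^{k+1} = -0.992 + 0.1903 + 0.3436 = -0.4581
Step 4: Primal residual = |0.1903 + 0.3436| = 0.5339


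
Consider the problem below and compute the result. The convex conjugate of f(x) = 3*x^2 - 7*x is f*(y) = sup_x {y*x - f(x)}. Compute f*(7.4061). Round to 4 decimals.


f*(y) = sup_x {y*x - a*x^2 - b*x} = sup_x {(y-b)*x - a*x^2}
FOC: (y - b) - 2a*x = 0 => x* = (y - b)/(2a)
x* = (7.4061 + 7)/(2*3) = 2.401
f*(7.4061) = (y-b)^2/(4a) = (7.4061 + 7)^2/(4*3)
= 207.5357/12 = 17.2946


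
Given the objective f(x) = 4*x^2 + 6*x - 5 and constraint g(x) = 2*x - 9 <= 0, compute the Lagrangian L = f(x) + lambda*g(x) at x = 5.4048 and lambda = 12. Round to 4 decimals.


Step 1: Evaluate f(x).
f(5.4048) = 4*5.4048^2 + 6*5.4048 - 5 = 144.2763
Step 2: Evaluate g(x).
g(5.4048) = 2*5.4048 - 9 = 1.8096
Step 3: Compute Lagrangian.
L = 144.2763 + 12*1.8096 = 165.9915


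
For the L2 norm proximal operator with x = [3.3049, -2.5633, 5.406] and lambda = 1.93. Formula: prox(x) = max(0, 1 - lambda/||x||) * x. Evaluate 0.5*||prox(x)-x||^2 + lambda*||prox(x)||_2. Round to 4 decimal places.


Step 1: Compute ||x||.
||x|| = 6.835
Step 2: Compute scaling factor.
scale = max(0, 1 - 1.93/6.835) = 0.7176
Step 3: prox(x) = [2.3717, -1.8395, 3.8795]
||prox(x)|| = 4.905
Step 4: Proximal objective.
0.5*||prox-x||^2 = 1.8625
lambda*||prox|| = 9.4667
Total = 11.3292


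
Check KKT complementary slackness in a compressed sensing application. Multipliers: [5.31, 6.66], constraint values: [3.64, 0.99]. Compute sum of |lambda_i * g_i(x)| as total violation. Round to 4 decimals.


KKT complementary slackness check:
lambda_1 * g_1 = 5.31 * 3.64 = 19.3284
lambda_2 * g_2 = 6.66 * 0.99 = 6.5934
Total violation = 19.3284 + 6.5934 = 25.9218


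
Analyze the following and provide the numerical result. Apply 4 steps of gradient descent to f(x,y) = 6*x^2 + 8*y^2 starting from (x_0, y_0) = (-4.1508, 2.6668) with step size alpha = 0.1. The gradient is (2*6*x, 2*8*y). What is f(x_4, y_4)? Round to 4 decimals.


Gradient descent on f(x,y) = 6*x^2 + 8*y^2.
Starting point: (-4.1508, 2.6668), alpha = 0.1
Step 1: grad_x = 2*6*-4.1508 = -49.8096, grad_y = 2*8*2.6668 = 42.6688
  x_1 = -4.1508 - 0.1*-49.8096 = 0.8302
  y_1 = 2.6668 - 0.1*42.6688 = -1.6001
Step 2: grad_x = 2*6*0.8302 = 9.9619, grad_y = 2*8*-1.6001 = -25.6013
  x_2 = 0.8302 - 0.1*9.9619 = -0.166
  y_2 = -1.6001 - 0.1*-25.6013 = 0.96
Step 3: grad_x = 2*6*-0.166 = -1.9924, grad_y = 2*8*0.96 = 15.3608
  x_3 = -0.166 - 0.1*-1.9924 = 0.0332
  y_3 = 0.96 - 0.1*15.3608 = -0.576
Step 4: grad_x = 2*6*0.0332 = 0.3985, grad_y = 2*8*-0.576 = -9.2165
  x_4 = 0.0332 - 0.1*0.3985 = -0.0066
  y_4 = -0.576 - 0.1*-9.2165 = 0.3456
f(-0.0066, 0.3456) = 6*(-0.0066)^2 + 8*0.3456^2 = 0.9559


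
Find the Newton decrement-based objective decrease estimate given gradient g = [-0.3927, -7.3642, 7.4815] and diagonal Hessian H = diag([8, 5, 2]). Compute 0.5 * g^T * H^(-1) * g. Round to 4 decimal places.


Step 1: H is diagonal, so H^(-1) * g = [-0.0491, -1.4728, 3.7408].
Step 2: g^T H^(-1) g = sum_i g_i^2 / H_ii
  = (-0.3927)^2/8 + (-7.3642)^2/5 + (7.4815)^2/2
  = 0.0193 + 10.8463 + 27.9864 = 38.852
Step 3: Objective decrease = 0.5 * g^T H^(-1) g = 19.426


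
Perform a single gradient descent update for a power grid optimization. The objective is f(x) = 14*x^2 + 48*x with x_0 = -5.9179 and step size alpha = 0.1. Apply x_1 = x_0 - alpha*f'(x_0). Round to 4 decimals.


We compute the gradient at x_0 and apply the update.
f'(x) = 28*x + 48
f'(-5.9179) = 28*-5.9179 + 48 = -117.7012
x_1 = -5.9179 - 0.1*-117.7012 = 5.8522


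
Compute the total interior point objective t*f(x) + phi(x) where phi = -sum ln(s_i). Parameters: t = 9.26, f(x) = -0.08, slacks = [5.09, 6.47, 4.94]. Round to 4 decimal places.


Step 1: Compute log-barrier.
ln values: [1.6273, 1.8672, 1.5974]
phi = -(1.6273 + 1.8672 + 1.5974) = -5.0918
Step 2: Compute augmented objective.
t*f(x) = 9.26*-0.08 = -0.7408
Total = -0.7408 - 5.0918 = -5.8326


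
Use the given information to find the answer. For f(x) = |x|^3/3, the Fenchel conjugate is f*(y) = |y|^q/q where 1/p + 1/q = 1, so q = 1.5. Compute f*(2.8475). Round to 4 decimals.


The conjugate exponent q satisfies 1/p + 1/q = 1.
p = 3, so q = 3/(3 - 1) = 1.5
|y|^q = 2.8475^1.5 = 4.805
f*(2.8475) = 4.805 / 1.5 = 3.2033


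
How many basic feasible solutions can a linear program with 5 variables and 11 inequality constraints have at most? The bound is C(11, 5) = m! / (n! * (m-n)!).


Each vertex corresponds to some choice of n active constraints out of m, so the number of vertices is at most C(m, n) = m! / (n!(m-n)!).
m = 11, n = 5
Numerator: 11 * 10 * 9 * 8 * 7
Denominator: 5! = 120
C(11, 5) = 462


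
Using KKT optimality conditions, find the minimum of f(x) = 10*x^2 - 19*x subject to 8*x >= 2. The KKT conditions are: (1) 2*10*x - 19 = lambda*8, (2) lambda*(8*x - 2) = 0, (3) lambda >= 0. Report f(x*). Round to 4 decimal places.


Step 1: Try lambda = 0 (constraint inactive).
Stationarity: 2*10*x - 19 = 0
x* = 19/(2*10) = 0.95
Check constraint: 8*0.95 = 7.6 >= 2 -- satisfied.
Step 2: Compute optimal value.
f(x*) = 10*0.95^2 - 19*0.95 = -9.025


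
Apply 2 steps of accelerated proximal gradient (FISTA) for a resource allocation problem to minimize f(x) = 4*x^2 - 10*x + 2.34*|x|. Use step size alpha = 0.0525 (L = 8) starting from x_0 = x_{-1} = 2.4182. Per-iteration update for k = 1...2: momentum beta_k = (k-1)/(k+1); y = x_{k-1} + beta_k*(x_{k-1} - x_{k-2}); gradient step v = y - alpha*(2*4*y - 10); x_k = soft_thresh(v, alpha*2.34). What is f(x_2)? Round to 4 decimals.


FISTA on f(x) = 4*x^2 - 10*x + 2.34*|x|
L = 8, alpha = 0.0525
Iteration 1: beta = 0.0, y = 2.4182 + 0.0*(2.4182 - 2.4182) = 2.4182
  grad(y) = 9.3456, v = y - alpha*grad = 1.9276
  prox(v) = soft_thresh(1.9276, 0.1229) = 1.8047
Iteration 2: beta = 0.3333, y = 1.8047 + 0.3333*(1.8047 - 2.4182) = 1.6002
  grad(y) = 2.8017, v = y - alpha*grad = 1.4531
  prox(v) = soft_thresh(1.4531, 0.1229) = 1.3303
f(x_2) = 4*1.3303^2 - 10*1.3303 + 2.34*|1.3303| = -3.1114


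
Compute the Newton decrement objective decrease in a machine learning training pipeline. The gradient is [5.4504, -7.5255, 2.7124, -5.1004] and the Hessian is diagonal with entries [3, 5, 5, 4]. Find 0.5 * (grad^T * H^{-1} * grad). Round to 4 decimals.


Step 1: H is diagonal, so H^(-1) * g = [1.8168, -1.5051, 0.5425, -1.2751].
Step 2: g^T H^(-1) g = sum_i g_i^2 / H_ii
  = (5.4504)^2/3 + (-7.5255)^2/5 + (2.7124)^2/5 + (-5.1004)^2/4
  = 9.9023 + 11.3266 + 1.4714 + 6.5035 = 29.2039
Step 3: Objective decrease = 0.5 * g^T H^(-1) g = 14.6019


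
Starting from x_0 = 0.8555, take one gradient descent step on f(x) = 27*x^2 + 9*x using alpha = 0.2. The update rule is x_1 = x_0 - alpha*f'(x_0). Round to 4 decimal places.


We compute the gradient at x_0 and apply the update.
f'(x) = 54*x + 9
f'(0.8555) = 54*0.8555 + 9 = 55.197
x_1 = 0.8555 - 0.2*55.197 = -10.1839


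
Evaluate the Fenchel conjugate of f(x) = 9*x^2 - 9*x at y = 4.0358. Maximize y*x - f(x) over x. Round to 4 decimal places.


f*(y) = sup_x {y*x - a*x^2 - b*x} = sup_x {(y-b)*x - a*x^2}
FOC: (y - b) - 2a*x = 0 => x* = (y - b)/(2a)
x* = (4.0358 + 9)/(2*9) = 0.7242
f*(4.0358) = (y-b)^2/(4a) = (4.0358 + 9)^2/(4*9)
= 169.9321/36 = 4.7203


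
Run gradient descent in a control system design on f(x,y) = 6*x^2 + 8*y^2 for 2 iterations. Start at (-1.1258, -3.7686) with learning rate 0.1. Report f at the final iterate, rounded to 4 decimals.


Gradient descent on f(x,y) = 6*x^2 + 8*y^2.
Starting point: (-1.1258, -3.7686), alpha = 0.1
Step 1: grad_x = 2*6*-1.1258 = -13.5096, grad_y = 2*8*-3.7686 = -60.2976
  x_1 = -1.1258 - 0.1*-13.5096 = 0.2252
  y_1 = -3.7686 - 0.1*-60.2976 = 2.2612
Step 2: grad_x = 2*6*0.2252 = 2.7019, grad_y = 2*8*2.2612 = 36.1786
  x_2 = 0.2252 - 0.1*2.7019 = -0.045
  y_2 = 2.2612 - 0.1*36.1786 = -1.3567
f(-0.045, -1.3567) = 6*(-0.045)^2 + 8*(-1.3567)^2 = 14.7372


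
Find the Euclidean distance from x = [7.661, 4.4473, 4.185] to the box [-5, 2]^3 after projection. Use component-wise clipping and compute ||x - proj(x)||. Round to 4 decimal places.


Project each component onto [-5, 2].
clip(7.661) = 2.0, clip(4.4473) = 2.0, clip(4.185) = 2.0
Projection = [2.0, 2.0, 2.0]
Squared diffs: [32.0469, 5.9893, 4.7742]
Distance = sqrt(42.8104) = 6.543


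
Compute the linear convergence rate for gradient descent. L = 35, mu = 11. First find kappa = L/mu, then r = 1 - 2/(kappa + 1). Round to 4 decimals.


Step 1: Compute the condition number.
kappa = L/mu = 35/11 = 3.1818
Step 2: Compute the convergence rate.
r = 1 - 2/(kappa + 1) = 1 - 2*mu/(L + mu) = (L - mu)/(L + mu) = 24/46 = 0.5217


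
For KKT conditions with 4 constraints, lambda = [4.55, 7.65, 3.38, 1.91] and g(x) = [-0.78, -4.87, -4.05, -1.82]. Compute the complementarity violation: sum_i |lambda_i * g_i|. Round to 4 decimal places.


KKT complementary slackness check:
lambda_1 * g_1 = 4.55 * -0.78 = -3.549
lambda_2 * g_2 = 7.65 * -4.87 = -37.2555
lambda_3 * g_3 = 3.38 * -4.05 = -13.689
lambda_4 * g_4 = 1.91 * -1.82 = -3.4762
Total violation = 3.549 + 37.2555 + 13.689 + 3.4762 = 57.9697


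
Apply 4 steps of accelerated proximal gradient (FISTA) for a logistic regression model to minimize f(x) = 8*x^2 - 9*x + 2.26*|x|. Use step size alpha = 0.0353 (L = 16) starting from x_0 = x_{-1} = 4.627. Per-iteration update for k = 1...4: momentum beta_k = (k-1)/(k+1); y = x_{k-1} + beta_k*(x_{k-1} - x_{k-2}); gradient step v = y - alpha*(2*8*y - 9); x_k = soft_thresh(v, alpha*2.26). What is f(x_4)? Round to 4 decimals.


FISTA on f(x) = 8*x^2 - 9*x + 2.26*|x|
L = 16, alpha = 0.0353
Iteration 1: beta = 0.0, y = 4.627 + 0.0*(4.627 - 4.627) = 4.627
  grad(y) = 65.032, v = y - alpha*grad = 2.3314
  prox(v) = soft_thresh(2.3314, 0.0798) = 2.2516
Iteration 2: beta = 0.3333, y = 2.2516 + 0.3333*(2.2516 - 4.627) = 1.4598
  grad(y) = 14.3566, v = y - alpha*grad = 0.953
  prox(v) = soft_thresh(0.953, 0.0798) = 0.8732
Iteration 3: beta = 0.5, y = 0.8732 + 0.5*(0.8732 - 2.2516) = 0.184
  grad(y) = -6.0554, v = y - alpha*grad = 0.3978
  prox(v) = soft_thresh(0.3978, 0.0798) = 0.318
Iteration 4: beta = 0.6, y = 0.318 + 0.6*(0.318 - 0.8732) = -0.0151
  grad(y) = -9.2417, v = y - alpha*grad = 0.3111
  prox(v) = soft_thresh(0.3111, 0.0798) = 0.2313
f(x_4) = 8*0.2313^2 - 9*0.2313 + 2.26*|0.2313| = -1.1311


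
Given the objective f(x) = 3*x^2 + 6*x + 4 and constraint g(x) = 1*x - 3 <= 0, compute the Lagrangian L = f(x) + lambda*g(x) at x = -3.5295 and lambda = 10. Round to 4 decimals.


Step 1: Evaluate f(x).
f(-3.5295) = 3*(-3.5295)^2 + 6*(-3.5295) + 4 = 20.1951
Step 2: Evaluate g(x).
g(-3.5295) = 1*-3.5295 - 3 = -6.5295
Step 3: Compute Lagrangian.
L = 20.1951 + 10*-6.5295 = -45.0999


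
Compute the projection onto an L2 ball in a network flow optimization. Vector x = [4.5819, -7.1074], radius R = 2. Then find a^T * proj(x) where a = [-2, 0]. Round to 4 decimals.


Step 1: Compute ||x|| (intermediates to 6 decimals).
||x|| = sqrt(4.5819^2 + (-7.1074)^2) = 8.456296
Step 2: Project.
Since ||x|| > R, scale = R/||x|| = 2/8.456296 = 0.23651, proj(x) = scale * x
proj(x) = [1.083665, -1.680971]
Step 3: Dot product.
a^T * proj(x) = -2*1.083665 + 0*(-1.680971) = -2.1673


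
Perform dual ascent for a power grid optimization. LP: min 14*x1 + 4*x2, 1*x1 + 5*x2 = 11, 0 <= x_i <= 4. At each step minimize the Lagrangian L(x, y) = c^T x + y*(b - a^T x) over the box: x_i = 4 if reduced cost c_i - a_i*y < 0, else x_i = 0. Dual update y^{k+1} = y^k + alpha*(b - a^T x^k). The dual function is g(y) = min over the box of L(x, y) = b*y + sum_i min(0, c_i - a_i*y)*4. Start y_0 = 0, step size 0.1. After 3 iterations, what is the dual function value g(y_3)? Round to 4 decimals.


Dual ascent for LP: min 14*x1 + 4*x2, 1*x1 + 5*x2 = 11, 0 <= x_i <= 4
Step 1: y^k = 0.0, reduced costs: (14.0, 4.0)
  x^k = (0.0, 0.0), subgradient = b - a^T x = 11.0
  y^{k+1} = 0.0 + 0.1*11.0 = 1.1
Step 2: y^k = 1.1, reduced costs: (12.9, -1.5)
  x^k = (0.0, 4.0), subgradient = b - a^T x = -9.0
  y^{k+1} = 1.1 + 0.1*-9.0 = 0.2
Step 3: y^k = 0.2, reduced costs: (13.8, 3.0)
  x^k = (0.0, 0.0), subgradient = b - a^T x = 11.0
  y^{k+1} = 0.2 + 0.1*11.0 = 1.3
Dual objective at y_3 = 1.3: reduced costs (12.7, -2.5), box minimizer x = (0.0, 4.0)
g(y_3) = b*y + (c1 - a1*y)*x1 + (c2 - a2*y)*x2 = 11*1.3 + 12.7*0.0 + (-2.5)*4.0 = 14.3 + 0.0 - 10.0 = 4.3


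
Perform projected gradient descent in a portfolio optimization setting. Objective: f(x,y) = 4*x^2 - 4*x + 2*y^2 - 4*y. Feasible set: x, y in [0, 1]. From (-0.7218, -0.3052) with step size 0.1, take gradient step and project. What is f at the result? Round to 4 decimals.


Step 1: Compute gradient at (-0.7218, -0.3052).
grad_x = 2*4*-0.7218 - 4 = -9.7744
grad_y = 2*2*-0.3052 - 4 = -5.2208
Step 2: Gradient step.
x_raw = -0.7218 - 0.1*-9.7744 = 0.2556
y_raw = -0.3052 - 0.1*-5.2208 = 0.2169
Step 3: Project onto [0, 1].
x_proj = clip(0.2556) = 0.2556
y_proj = clip(0.2169) = 0.2169
Step 4: Evaluate f.
f(0.2556, 0.2169) = -1.5346


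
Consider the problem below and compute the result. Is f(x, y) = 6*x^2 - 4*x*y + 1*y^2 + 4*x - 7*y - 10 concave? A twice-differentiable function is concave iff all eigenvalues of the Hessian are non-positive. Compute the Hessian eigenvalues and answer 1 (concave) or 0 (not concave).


The Hessian of f(x,y) = 6*x^2 - 4*x*y + 1*y^2 + 4*x - 7*y - 10 is:
H = [[12, -4], [-4, 2]]
Trace = 12 + 2 = 14
Determinant = 12*2 - (-4)^2 = 8
Discriminant = (14)^2 - 4*8 = 164.0
Eigenvalues: lambda_1 = 0.5969, lambda_2 = 13.4031
The function is not concave.

0


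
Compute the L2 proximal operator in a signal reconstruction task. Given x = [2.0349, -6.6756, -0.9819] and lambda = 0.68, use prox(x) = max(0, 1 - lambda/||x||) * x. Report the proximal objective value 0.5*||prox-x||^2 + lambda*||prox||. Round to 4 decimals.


Step 1: Compute ||x||.
||x|| = 7.0476
Step 2: Compute scaling factor.
scale = max(0, 1 - 0.68/7.0476) = 0.9035
Step 3: prox(x) = [1.8386, -6.0315, -0.8872]
||prox(x)|| = 6.3676
Step 4: Proximal objective.
0.5*||prox-x||^2 = 0.2312
lambda*||prox|| = 4.33
Total = 4.5612


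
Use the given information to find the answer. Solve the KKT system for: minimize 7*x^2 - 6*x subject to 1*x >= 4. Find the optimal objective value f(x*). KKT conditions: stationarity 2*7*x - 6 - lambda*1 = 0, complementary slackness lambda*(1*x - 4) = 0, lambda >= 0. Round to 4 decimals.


Step 1: Try lambda = 0 (constraint inactive).
x_unc = 6/(2*7) = 0.4286
Check: 1*0.4286 = 0.4286 < 4 -- violated!
Step 2: Constraint must be active: 1*x = 4
x* = 4/1 = 4.0
lambda = (2*7*4.0 - 6)/1 = 50.0
Step 3: Compute optimal value.
f(x*) = 7*4.0^2 - 6*4.0 = 88.0


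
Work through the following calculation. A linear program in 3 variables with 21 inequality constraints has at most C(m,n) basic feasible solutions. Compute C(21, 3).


Each vertex corresponds to some choice of n active constraints out of m, so the number of vertices is at most C(m, n) = m! / (n!(m-n)!).
m = 21, n = 3
Numerator: 21 * 20 * 19
Denominator: 3! = 6
C(21, 3) = 1330


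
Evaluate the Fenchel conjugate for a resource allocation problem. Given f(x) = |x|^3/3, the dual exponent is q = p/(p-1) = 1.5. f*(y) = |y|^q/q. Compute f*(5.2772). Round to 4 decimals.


The conjugate exponent q satisfies 1/p + 1/q = 1.
p = 3, so q = 3/(3 - 1) = 1.5
|y|^q = 5.2772^1.5 = 12.1229
f*(5.2772) = 12.1229 / 1.5 = 8.0819


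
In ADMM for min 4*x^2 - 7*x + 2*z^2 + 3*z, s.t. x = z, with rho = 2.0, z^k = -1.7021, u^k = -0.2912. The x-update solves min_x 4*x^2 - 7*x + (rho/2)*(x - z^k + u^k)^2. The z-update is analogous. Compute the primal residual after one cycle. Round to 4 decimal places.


ADMM iteration with rho = 2.0, z^k = -1.7021, u^k = -0.2912
Step 1: x-update.
Minimize 4*x^2 - 7*x + (2.0/2)*(x + 1.7021 - 0.2912)^2
FOC: (2*4 + 2.0)*x = 7 + 2.0*(-1.7021 + 0.2912)
x^{k+1} = 0.4178
Step 2: z-update.
Minimize 2*z^2 + 3*z + (2.0/2)*(0.4178 - z - 0.2912)^2
FOC: (2*2 + 2.0)*z = -3 + 2.0*(0.4178 - 0.2912)
z^{k+1} = -0.4578
Step 3: u-update.
u^{k+1} = -0.2912 + 0.4178 + 0.4578 = 0.5844
Step 4: Primal residual = |0.4178 + 0.4578| = 0.8756


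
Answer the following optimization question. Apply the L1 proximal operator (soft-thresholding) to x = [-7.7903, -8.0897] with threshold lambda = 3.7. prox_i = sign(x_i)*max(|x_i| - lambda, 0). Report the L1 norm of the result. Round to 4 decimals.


Soft-thresholding with lambda = 3.7:
prox(-7.7903) = sign(-7.7903)*max(|-7.7903| - 3.7, 0) = -4.0903
prox(-8.0897) = sign(-8.0897)*max(|-8.0897| - 3.7, 0) = -4.3897
prox(x) = [-4.0903, -4.3897]
||prox(x)||_1 = 4.0903 + 4.3897 = 8.48


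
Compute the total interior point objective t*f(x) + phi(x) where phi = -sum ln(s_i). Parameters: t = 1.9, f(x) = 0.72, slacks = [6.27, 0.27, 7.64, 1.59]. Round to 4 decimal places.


Step 1: Compute log-barrier.
ln values: [1.8358, -1.3093, 2.0334, 0.4637]
phi = -(1.8358 - 1.3093 + 2.0334 + 0.4637) = -3.0236
Step 2: Compute augmented objective.
t*f(x) = 1.9*0.72 = 1.368
Total = 1.368 - 3.0236 = -1.6556


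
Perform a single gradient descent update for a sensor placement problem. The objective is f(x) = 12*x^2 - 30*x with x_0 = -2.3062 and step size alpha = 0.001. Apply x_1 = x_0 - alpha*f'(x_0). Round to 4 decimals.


We compute the gradient at x_0 and apply the update.
f'(x) = 24*x - 30
f'(-2.3062) = 24*-2.3062 - 30 = -85.3488
x_1 = -2.3062 - 0.001*-85.3488 = -2.2209


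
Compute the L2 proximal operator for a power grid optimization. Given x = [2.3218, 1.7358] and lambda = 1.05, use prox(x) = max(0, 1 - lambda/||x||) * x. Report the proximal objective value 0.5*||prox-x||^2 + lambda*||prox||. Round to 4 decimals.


Step 1: Compute ||x||.
||x|| = 2.8989
Step 2: Compute scaling factor.
scale = max(0, 1 - 1.05/2.8989) = 0.6378
Step 3: prox(x) = [1.4808, 1.1071]
||prox(x)|| = 1.8489
Step 4: Proximal objective.
0.5*||prox-x||^2 = 0.5513
lambda*||prox|| = 1.9413
Total = 2.4926


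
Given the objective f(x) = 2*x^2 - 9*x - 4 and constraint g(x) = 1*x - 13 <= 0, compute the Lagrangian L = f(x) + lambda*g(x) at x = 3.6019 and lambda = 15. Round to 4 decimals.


Step 1: Evaluate f(x).
f(3.6019) = 2*3.6019^2 - 9*3.6019 - 4 = -10.4697
Step 2: Evaluate g(x).
g(3.6019) = 1*3.6019 - 13 = -9.3981
Step 3: Compute Lagrangian.
L = -10.4697 + 15*-9.3981 = -151.4412


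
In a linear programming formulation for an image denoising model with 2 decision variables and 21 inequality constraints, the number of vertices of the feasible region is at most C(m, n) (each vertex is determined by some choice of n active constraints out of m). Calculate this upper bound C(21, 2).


Each vertex corresponds to some choice of n active constraints out of m, so the number of vertices is at most C(m, n) = m! / (n!(m-n)!).
m = 21, n = 2
Numerator: 21 * 20
Denominator: 2! = 2
C(21, 2) = 210


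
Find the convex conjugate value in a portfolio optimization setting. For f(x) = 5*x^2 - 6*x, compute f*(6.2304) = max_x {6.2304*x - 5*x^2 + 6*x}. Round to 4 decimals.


f*(y) = sup_x {y*x - a*x^2 - b*x} = sup_x {(y-b)*x - a*x^2}
FOC: (y - b) - 2a*x = 0 => x* = (y - b)/(2a)
x* = (6.2304 + 6)/(2*5) = 1.223
f*(6.2304) = (y-b)^2/(4a) = (6.2304 + 6)^2/(4*5)
= 149.5827/20 = 7.4791


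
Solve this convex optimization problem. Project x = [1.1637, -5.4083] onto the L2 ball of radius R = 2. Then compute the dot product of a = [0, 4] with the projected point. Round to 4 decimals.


Step 1: Compute ||x|| (intermediates to 6 decimals).
||x|| = sqrt(1.1637^2 + (-5.4083)^2) = 5.53208
Step 2: Project.
Since ||x|| > R, scale = R/||x|| = 2/5.53208 = 0.361528, proj(x) = scale * x
proj(x) = [0.42071, -1.955252]
Step 3: Dot product.
a^T * proj(x) = 0*0.42071 + 4*(-1.955252) = -7.821


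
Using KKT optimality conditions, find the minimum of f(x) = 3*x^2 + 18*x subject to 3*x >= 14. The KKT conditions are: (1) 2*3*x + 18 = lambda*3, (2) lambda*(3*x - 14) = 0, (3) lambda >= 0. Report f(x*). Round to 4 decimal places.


Step 1: Try lambda = 0 (constraint inactive).
x_unc = -18/(2*3) = -3.0
Check: 3*-3.0 = -9.0 < 14 -- violated!
Step 2: Constraint must be active: 3*x = 14
x* = 14/3 = 4.6667 (rounded; the exact value 14/3 is used below)
lambda = (2*3*(14/3) + 18)/3 = 15.3333
Step 3: Compute optimal value.
f(x*) = 3*(14/3)^2 + 18*(14/3) = 149.3333


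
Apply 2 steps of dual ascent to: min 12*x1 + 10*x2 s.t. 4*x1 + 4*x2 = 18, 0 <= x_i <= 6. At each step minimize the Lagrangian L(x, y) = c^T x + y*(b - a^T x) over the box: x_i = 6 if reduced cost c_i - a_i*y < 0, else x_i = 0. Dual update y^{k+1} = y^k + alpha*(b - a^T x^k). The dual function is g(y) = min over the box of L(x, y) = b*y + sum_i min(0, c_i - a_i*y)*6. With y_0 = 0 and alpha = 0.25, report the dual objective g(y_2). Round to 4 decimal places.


Dual ascent for LP: min 12*x1 + 10*x2, 4*x1 + 4*x2 = 18, 0 <= x_i <= 6
Step 1: y^k = 0.0, reduced costs: (12.0, 10.0)
  x^k = (0.0, 0.0), subgradient = b - a^T x = 18.0
  y^{k+1} = 0.0 + 0.25*18.0 = 4.5
Step 2: y^k = 4.5, reduced costs: (-6.0, -8.0)
  x^k = (6.0, 6.0), subgradient = b - a^T x = -30.0
  y^{k+1} = 4.5 + 0.25*-30.0 = -3.0
Dual objective at y_2 = -3.0: reduced costs (24.0, 22.0), box minimizer x = (0.0, 0.0)
g(y_2) = b*y + (c1 - a1*y)*x1 + (c2 - a2*y)*x2 = 18*(-3.0) + 24.0*0.0 + 22.0*0.0 = -54.0 + 0.0 + 0.0 = -54.0


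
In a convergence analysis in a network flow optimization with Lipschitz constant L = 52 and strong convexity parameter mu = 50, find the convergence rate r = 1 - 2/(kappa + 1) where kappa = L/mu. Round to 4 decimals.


Step 1: Compute the condition number.
kappa = L/mu = 52/50 = 1.04
Step 2: Compute the convergence rate.
r = 1 - 2/(kappa + 1) = 1 - 2*mu/(L + mu) = (L - mu)/(L + mu) = 2/102 = 0.0196


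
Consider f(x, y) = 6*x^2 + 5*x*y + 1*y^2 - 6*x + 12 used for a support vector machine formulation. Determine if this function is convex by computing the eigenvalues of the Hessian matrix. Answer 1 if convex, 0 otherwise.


The Hessian of f(x,y) = 6*x^2 + 5*x*y + 1*y^2 - 6*x + 12 is:
H = [[12, 5], [5, 2]]
Trace = 12 + 2 = 14
Determinant = 12*2 - (5)^2 = -1
Discriminant = (14)^2 - 4*-1 = 200.0
Eigenvalues: lambda_1 = -0.0711, lambda_2 = 14.0711
The function is not convex.

0


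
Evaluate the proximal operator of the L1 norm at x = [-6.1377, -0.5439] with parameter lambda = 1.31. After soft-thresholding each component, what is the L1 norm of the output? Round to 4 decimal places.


Soft-thresholding with lambda = 1.31:
prox(-6.1377) = sign(-6.1377)*max(|-6.1377| - 1.31, 0) = -4.8277
prox(-0.5439) = sign(-0.5439)*max(|-0.5439| - 1.31, 0) = 0.0
prox(x) = [-4.8277, 0.0]
||prox(x)||_1 = 4.8277 + 0.0 = 4.8277


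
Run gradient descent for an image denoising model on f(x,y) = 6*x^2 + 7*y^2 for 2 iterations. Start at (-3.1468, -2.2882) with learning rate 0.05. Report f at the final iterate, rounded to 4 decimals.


Gradient descent on f(x,y) = 6*x^2 + 7*y^2.
Starting point: (-3.1468, -2.2882), alpha = 0.05
Step 1: grad_x = 2*6*-3.1468 = -37.7616, grad_y = 2*7*-2.2882 = -32.0348
  x_1 = -3.1468 - 0.05*-37.7616 = -1.2587
  y_1 = -2.2882 - 0.05*-32.0348 = -0.6865
Step 2: grad_x = 2*6*-1.2587 = -15.1046, grad_y = 2*7*-0.6865 = -9.6104
  x_2 = -1.2587 - 0.05*-15.1046 = -0.5035
  y_2 = -0.6865 - 0.05*-9.6104 = -0.2059
f(-0.5035, -0.2059) = 6*(-0.5035)^2 + 7*(-0.2059)^2 = 1.8179


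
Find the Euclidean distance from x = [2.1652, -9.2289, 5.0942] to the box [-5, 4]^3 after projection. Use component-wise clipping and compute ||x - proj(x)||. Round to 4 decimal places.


Project each component onto [-5, 4].
clip(2.1652) = 2.1652, clip(-9.2289) = -5.0, clip(5.0942) = 4.0
Projection = [2.1652, -5.0, 4.0]
Squared diffs: [0.0, 17.8836, 1.1973]
Distance = sqrt(19.0809) = 4.3682


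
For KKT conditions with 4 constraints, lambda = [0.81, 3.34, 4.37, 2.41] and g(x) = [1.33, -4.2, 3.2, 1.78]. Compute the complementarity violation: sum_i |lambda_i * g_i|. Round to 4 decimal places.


KKT complementary slackness check:
lambda_1 * g_1 = 0.81 * 1.33 = 1.0773
lambda_2 * g_2 = 3.34 * -4.2 = -14.028
lambda_3 * g_3 = 4.37 * 3.2 = 13.984
lambda_4 * g_4 = 2.41 * 1.78 = 4.2898
Total violation = 1.0773 + 14.028 + 13.984 + 4.2898 = 33.3791


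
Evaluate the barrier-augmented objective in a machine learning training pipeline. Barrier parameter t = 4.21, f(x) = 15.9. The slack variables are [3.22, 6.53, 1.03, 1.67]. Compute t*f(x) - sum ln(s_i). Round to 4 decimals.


Step 1: Compute log-barrier.
ln values: [1.1694, 1.8764, 0.0296, 0.5128]
phi = -(1.1694 + 1.8764 + 0.0296 + 0.5128) = -3.5882
Step 2: Compute augmented objective.
t*f(x) = 4.21*15.9 = 66.939
Total = 66.939 - 3.5882 = 63.3508


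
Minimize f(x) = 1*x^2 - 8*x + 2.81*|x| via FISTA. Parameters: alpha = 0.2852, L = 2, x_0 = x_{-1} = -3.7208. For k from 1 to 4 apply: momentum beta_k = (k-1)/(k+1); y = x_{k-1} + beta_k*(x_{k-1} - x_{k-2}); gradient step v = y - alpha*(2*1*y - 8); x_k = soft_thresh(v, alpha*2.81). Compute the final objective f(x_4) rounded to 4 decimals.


FISTA on f(x) = 1*x^2 - 8*x + 2.81*|x|
L = 2, alpha = 0.2852
Iteration 1: beta = 0.0, y = -3.7208 + 0.0*(-3.7208 + 3.7208) = -3.7208
  grad(y) = -15.4416, v = y - alpha*grad = 0.6831
  prox(v) = soft_thresh(0.6831, 0.8014) = 0.0
Iteration 2: beta = 0.3333, y = 0.0 + 0.3333*(0.0 + 3.7208) = 1.2403
  grad(y) = -5.5195, v = y - alpha*grad = 2.8144
  prox(v) = soft_thresh(2.8144, 0.8014) = 2.013
Iteration 3: beta = 0.5, y = 2.013 + 0.5*(2.013 - 0.0) = 3.0195
  grad(y) = -1.961, v = y - alpha*grad = 3.5788
  prox(v) = soft_thresh(3.5788, 0.8014) = 2.7774
Iteration 4: beta = 0.6, y = 2.7774 + 0.6*(2.7774 - 2.013) = 3.236
  grad(y) = -1.528, v = y - alpha*grad = 3.6718
  prox(v) = soft_thresh(3.6718, 0.8014) = 2.8704
f(x_4) = 1*2.8704^2 - 8*2.8704 + 2.81*|2.8704| = -6.6582


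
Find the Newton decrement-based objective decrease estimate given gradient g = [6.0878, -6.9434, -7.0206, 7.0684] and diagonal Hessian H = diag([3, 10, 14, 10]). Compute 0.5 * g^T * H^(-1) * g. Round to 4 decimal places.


Step 1: H is diagonal, so H^(-1) * g = [2.0293, -0.6943, -0.5015, 0.7068].
Step 2: g^T H^(-1) g = sum_i g_i^2 / H_ii
  = (6.0878)^2/3 + (-6.9434)^2/10 + (-7.0206)^2/14 + (7.0684)^2/10
  = 12.3538 + 4.8211 + 3.5206 + 4.9962 = 25.6917
Step 3: Objective decrease = 0.5 * g^T H^(-1) g = 12.8459


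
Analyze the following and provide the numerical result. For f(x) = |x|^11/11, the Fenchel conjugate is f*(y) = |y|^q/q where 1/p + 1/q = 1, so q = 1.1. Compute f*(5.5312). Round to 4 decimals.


The conjugate exponent q satisfies 1/p + 1/q = 1.
p = 11, so q = 11/(11 - 1) = 1.1
|y|^q = 5.5312^1.1 = 6.563
f*(5.5312) = 6.563 / 1.1 = 5.9663


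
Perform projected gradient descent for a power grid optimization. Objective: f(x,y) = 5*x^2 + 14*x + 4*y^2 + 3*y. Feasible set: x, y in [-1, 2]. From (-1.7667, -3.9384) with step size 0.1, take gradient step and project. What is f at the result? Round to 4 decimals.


Step 1: Compute gradient at (-1.7667, -3.9384).
grad_x = 2*5*-1.7667 + 14 = -3.667
grad_y = 2*4*-3.9384 + 3 = -28.5072
Step 2: Gradient step.
x_raw = -1.7667 - 0.1*-3.667 = -1.4
y_raw = -3.9384 - 0.1*-28.5072 = -1.0877
Step 3: Project onto [-1, 2].
x_proj = clip(-1.4) = -1.0
y_proj = clip(-1.0877) = -1.0
Step 4: Evaluate f.
f(-1.0, -1.0) = -8.0


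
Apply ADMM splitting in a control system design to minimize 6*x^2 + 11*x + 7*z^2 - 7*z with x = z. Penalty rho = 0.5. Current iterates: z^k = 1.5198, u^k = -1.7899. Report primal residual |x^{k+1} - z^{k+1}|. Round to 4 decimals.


ADMM iteration with rho = 0.5, z^k = 1.5198, u^k = -1.7899
Step 1: x-update.
Minimize 6*x^2 + 11*x + (0.5/2)*(x - 1.5198 - 1.7899)^2
FOC: (2*6 + 0.5)*x = -11 + 0.5*(1.5198 + 1.7899)
x^{k+1} = -0.7476
Step 2: z-update.
Minimize 7*z^2 - 7*z + (0.5/2)*(-0.7476 - z - 1.7899)^2
FOC: (2*7 + 0.5)*z = 7 + 0.5*(-0.7476 - 1.7899)
z^{k+1} = 0.3953
Step 3: u-update.
u^{k+1} = -1.7899 - 0.7476 - 0.3953 = -2.9328
Step 4: Primal residual = |-0.7476 - 0.3953| = 1.1429


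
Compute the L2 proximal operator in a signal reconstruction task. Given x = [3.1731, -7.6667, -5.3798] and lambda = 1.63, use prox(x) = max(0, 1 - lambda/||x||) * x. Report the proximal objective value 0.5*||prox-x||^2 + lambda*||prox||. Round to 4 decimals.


Step 1: Compute ||x||.
||x|| = 9.8888
Step 2: Compute scaling factor.
scale = max(0, 1 - 1.63/9.8888) = 0.8352
Step 3: prox(x) = [2.6501, -6.403, -4.493]
||prox(x)|| = 8.2588
Step 4: Proximal objective.
0.5*||prox-x||^2 = 1.3285
lambda*||prox|| = 13.4618
Total = 14.7904


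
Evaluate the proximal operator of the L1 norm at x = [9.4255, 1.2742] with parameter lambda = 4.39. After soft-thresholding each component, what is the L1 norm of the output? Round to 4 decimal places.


Soft-thresholding with lambda = 4.39:
prox(9.4255) = sign(9.4255)*max(|9.4255| - 4.39, 0) = 5.0355
prox(1.2742) = sign(1.2742)*max(|1.2742| - 4.39, 0) = 0.0
prox(x) = [5.0355, 0.0]
||prox(x)||_1 = 5.0355 + 0.0 = 5.0355


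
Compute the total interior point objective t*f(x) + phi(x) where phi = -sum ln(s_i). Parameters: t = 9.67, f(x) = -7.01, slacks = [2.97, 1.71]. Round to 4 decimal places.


Step 1: Compute log-barrier.
ln values: [1.0886, 0.5365]
phi = -(1.0886 + 0.5365) = -1.6251
Step 2: Compute augmented objective.
t*f(x) = 9.67*-7.01 = -67.7867
Total = -67.7867 - 1.6251 = -69.4118


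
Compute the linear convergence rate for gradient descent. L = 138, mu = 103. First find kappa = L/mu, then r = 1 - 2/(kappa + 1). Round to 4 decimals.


Step 1: Compute the condition number.
kappa = L/mu = 138/103 = 1.3398
Step 2: Compute the convergence rate.
r = 1 - 2/(kappa + 1) = 1 - 2*mu/(L + mu) = (L - mu)/(L + mu) = 35/241 = 0.1452
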